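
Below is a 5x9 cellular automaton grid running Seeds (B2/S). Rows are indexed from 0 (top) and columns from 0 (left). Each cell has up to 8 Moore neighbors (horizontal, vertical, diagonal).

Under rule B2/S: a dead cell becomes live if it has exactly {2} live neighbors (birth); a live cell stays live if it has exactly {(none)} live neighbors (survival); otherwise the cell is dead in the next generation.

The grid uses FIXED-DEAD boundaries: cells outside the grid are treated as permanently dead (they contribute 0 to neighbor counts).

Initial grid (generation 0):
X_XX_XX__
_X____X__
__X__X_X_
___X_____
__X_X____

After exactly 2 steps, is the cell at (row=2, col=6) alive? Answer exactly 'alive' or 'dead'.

Simulating step by step:
Generation 0 (given above): 13 live cells
Generation 1: 9 live cells
____X__X_
X________
_X_XX____
_X___XX__
_________
Generation 2: 8 live cells
_________
_XX__X___
______X__
X__X_____
_____XX__

Cell (2,6) at generation 2: 1 -> alive

Answer: alive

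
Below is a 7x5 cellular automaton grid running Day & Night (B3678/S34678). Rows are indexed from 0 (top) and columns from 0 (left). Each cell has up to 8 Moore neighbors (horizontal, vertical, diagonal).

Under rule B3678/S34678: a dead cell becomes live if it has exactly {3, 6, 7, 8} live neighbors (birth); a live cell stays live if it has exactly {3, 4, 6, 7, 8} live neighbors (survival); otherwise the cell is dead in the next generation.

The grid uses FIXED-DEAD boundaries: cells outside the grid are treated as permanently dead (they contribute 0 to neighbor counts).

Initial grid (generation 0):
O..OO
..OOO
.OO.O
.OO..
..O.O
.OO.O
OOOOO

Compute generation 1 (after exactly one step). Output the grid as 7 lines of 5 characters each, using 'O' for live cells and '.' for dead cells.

Simulating step by step:
Generation 0 (given above): 21 live cells
Generation 1: 17 live cells
(generation 1 grid is the final answer)

Answer: ..OOO
..OOO
.O.O.
.OO..
..O..
O..OO
.OOO.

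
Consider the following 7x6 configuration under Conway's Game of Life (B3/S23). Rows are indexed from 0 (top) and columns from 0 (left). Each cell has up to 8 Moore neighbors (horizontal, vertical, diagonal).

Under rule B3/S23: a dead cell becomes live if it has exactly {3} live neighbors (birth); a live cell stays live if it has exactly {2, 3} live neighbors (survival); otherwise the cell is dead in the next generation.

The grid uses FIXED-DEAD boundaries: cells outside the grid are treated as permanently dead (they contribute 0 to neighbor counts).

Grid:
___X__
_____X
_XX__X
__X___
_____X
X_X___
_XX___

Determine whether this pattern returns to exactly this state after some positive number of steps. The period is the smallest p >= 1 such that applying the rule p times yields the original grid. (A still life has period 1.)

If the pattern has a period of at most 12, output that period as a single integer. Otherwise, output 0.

Simulating and comparing each generation to the original:
Gen 0 (original, given above): 11 live cells
Gen 1: 10 live cells, differs from original
Gen 2: 8 live cells, differs from original
Gen 3: 8 live cells, differs from original
Gen 4: 9 live cells, differs from original
Gen 5: 11 live cells, differs from original
Gen 6: 11 live cells, differs from original
Gen 7: 13 live cells, differs from original
Gen 8: 15 live cells, differs from original
Gen 9: 14 live cells, differs from original
Gen 10: 14 live cells, differs from original
Gen 11: 16 live cells, differs from original
Gen 12: 12 live cells, differs from original
No period found within 12 steps.

Answer: 0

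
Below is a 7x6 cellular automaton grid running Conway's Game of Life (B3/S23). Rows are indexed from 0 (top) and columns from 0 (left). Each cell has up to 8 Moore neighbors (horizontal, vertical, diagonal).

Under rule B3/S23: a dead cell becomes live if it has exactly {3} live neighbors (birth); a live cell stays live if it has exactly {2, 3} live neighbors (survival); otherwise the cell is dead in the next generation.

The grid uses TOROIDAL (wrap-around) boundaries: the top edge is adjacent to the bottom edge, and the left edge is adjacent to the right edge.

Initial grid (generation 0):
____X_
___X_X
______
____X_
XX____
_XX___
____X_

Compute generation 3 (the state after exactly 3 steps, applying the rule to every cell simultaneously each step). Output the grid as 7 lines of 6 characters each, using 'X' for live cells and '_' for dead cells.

Simulating step by step:
Generation 0 (given above): 9 live cells
Generation 1: 12 live cells
___XXX
____X_
____X_
______
XXX___
XXX___
___X__
Generation 2: 11 live cells
___X_X
______
______
_X____
X_X___
X__X__
XX_X_X
Generation 3: 10 live cells
(generation 3 grid is the final answer)

Answer: __X__X
______
______
_X____
X_X___
___XX_
_X_X_X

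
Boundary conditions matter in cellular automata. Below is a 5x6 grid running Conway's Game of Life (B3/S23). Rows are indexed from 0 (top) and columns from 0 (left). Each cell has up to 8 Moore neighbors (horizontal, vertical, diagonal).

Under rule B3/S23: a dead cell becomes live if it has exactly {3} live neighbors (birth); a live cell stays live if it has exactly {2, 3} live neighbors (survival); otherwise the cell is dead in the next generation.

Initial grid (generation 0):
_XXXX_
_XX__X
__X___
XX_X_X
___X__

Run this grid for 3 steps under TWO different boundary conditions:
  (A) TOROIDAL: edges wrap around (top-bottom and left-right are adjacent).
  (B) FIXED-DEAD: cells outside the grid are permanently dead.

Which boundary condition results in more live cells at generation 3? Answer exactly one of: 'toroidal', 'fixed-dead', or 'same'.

Under TOROIDAL boundary, generation 3:
X__X_X
_____X
___X__
______
X___XX
Population = 8

Under FIXED-DEAD boundary, generation 3:
___XX_
__X__X
_XX_XX
_XXXXX
______
Population = 13

Comparison: toroidal=8, fixed-dead=13 -> fixed-dead

Answer: fixed-dead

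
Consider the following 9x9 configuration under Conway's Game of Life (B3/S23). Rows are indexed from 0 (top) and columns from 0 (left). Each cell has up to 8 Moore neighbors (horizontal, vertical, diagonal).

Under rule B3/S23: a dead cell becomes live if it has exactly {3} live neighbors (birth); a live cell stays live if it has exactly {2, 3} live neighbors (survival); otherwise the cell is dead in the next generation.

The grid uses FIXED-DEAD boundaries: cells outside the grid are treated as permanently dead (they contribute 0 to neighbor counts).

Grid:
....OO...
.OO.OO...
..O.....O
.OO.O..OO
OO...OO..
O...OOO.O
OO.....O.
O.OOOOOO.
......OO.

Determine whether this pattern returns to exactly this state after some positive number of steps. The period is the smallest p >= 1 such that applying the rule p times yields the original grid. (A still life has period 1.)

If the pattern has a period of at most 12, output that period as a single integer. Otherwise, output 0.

Simulating and comparing each generation to the original:
Gen 0 (original, given above): 34 live cells
Gen 1: 35 live cells, differs from original
Gen 2: 20 live cells, differs from original
Gen 3: 27 live cells, differs from original
Gen 4: 23 live cells, differs from original
Gen 5: 30 live cells, differs from original
Gen 6: 22 live cells, differs from original
Gen 7: 17 live cells, differs from original
Gen 8: 11 live cells, differs from original
Gen 9: 9 live cells, differs from original
Gen 10: 7 live cells, differs from original
Gen 11: 6 live cells, differs from original
Gen 12: 4 live cells, differs from original
No period found within 12 steps.

Answer: 0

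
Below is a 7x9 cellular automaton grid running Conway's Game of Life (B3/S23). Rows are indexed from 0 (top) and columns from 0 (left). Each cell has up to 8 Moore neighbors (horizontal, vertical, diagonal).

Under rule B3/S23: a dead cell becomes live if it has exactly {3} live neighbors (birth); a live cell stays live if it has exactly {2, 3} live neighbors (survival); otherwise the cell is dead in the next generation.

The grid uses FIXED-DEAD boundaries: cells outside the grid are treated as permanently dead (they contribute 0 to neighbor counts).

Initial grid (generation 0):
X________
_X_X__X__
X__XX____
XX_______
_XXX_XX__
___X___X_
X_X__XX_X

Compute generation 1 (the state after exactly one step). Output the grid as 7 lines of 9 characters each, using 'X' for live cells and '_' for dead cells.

Answer: _________
XXXXX____
X__XX____
X____X___
XX_XX_X__
___X___X_
______XX_

Derivation:
Simulating step by step:
Generation 0 (given above): 21 live cells
Generation 1: 19 live cells
(generation 1 grid is the final answer)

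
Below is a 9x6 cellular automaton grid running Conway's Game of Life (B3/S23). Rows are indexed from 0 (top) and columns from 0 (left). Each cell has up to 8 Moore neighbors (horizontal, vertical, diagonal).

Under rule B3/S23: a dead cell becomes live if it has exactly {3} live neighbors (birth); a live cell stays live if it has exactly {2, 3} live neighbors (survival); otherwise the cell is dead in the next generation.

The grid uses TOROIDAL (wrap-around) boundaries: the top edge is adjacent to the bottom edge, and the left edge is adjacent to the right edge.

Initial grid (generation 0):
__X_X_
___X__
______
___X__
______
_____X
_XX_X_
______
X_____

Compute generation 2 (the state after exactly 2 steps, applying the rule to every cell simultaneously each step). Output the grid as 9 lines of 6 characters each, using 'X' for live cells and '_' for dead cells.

Answer: ______
______
______
______
______
______
______
______
______

Derivation:
Simulating step by step:
Generation 0 (given above): 9 live cells
Generation 1: 3 live cells
___X__
___X__
______
______
______
______
______
_X____
______
Generation 2: 0 live cells
(generation 2 grid is the final answer)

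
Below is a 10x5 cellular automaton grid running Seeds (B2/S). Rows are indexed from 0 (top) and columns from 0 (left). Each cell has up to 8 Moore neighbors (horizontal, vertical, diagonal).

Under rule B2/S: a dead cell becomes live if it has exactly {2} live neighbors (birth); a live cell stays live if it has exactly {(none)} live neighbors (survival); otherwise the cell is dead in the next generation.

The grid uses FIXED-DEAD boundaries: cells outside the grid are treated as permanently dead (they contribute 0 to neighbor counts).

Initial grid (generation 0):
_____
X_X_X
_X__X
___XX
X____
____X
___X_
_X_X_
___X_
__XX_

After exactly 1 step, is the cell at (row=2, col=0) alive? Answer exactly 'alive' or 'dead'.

Answer: alive

Derivation:
Simulating step by step:
Generation 0 (given above): 15 live cells
Generation 1: 9 live cells
_X_X_
_____
X____
XXX__
_____
___X_
_____
_____
_X___
____X

Cell (2,0) at generation 1: 1 -> alive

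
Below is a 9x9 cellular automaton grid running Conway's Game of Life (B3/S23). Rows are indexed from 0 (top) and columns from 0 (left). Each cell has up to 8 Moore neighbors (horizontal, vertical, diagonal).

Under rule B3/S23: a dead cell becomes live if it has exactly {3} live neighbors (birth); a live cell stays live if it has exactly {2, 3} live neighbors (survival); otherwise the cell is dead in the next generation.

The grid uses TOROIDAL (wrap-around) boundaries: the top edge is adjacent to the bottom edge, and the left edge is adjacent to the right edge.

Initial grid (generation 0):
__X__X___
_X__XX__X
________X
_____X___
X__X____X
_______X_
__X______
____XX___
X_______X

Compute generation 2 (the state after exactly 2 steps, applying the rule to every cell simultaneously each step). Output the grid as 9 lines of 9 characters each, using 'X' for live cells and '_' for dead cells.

Answer: X__X__X__
XX_X__X_X
XX__XX___
X_______X
_______XX
_________
_________
_________
____XX___

Derivation:
Simulating step by step:
Generation 0 (given above): 17 live cells
Generation 1: 16 live cells
_X__XX__X
X___XX___
X___XX___
X_______X
________X
________X
_________
_________
____XX___
Generation 2: 18 live cells
(generation 2 grid is the final answer)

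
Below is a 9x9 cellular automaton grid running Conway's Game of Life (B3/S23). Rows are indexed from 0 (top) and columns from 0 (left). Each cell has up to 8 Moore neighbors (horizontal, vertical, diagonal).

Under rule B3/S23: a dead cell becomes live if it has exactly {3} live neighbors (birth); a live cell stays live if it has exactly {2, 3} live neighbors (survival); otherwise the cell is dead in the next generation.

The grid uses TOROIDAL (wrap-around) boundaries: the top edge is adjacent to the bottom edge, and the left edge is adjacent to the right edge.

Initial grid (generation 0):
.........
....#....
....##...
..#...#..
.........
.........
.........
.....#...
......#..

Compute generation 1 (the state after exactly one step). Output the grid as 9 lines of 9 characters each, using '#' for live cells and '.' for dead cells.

Answer: .........
....##...
...###...
.....#...
.........
.........
.........
.........
.........

Derivation:
Simulating step by step:
Generation 0 (given above): 7 live cells
Generation 1: 6 live cells
(generation 1 grid is the final answer)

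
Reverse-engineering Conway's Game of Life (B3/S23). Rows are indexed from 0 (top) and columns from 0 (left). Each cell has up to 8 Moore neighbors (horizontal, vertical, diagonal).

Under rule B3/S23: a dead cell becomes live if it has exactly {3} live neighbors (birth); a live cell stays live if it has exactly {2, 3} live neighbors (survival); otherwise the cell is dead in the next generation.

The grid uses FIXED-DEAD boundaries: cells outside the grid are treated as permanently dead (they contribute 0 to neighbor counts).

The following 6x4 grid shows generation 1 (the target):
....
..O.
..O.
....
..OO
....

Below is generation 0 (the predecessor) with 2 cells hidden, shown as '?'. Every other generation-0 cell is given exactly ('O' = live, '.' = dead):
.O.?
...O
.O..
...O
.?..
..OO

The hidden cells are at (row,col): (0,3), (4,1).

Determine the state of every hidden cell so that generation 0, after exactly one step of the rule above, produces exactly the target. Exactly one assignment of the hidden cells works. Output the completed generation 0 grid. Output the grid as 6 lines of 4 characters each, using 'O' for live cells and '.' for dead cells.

Answer: .O..
...O
.O..
...O
....
..OO

Derivation:
Hidden generation-0 cells (in order): (0,3), (4,1).
A hidden cell only influences target cells in its own 3x3 neighborhood. Try each of the 2^2 = 4 assignments, step the completed generation 0 forward once under B3/S23, and compare with the target:
  (0,3)=. (4,1)=. -> step reproduces the target at every cell -> ACCEPT
  (0,3)=. (4,1)=O -> step gives (3,2)='O' but target has '.' -> reject
  (0,3)=O (4,1)=. -> step gives (0,2)='O' but target has '.' -> reject
  (0,3)=O (4,1)=O -> step gives (0,2)='O' but target has '.' -> reject
Unique solution: (0,3)=dead, (4,1)=dead.
Check: live-neighbor counts of every cell in the completed generation 0:
1021
2230
1032
1120
0133
0111
Applying B3/S23 to generation 0 with these counts gives:
....
..O.
..O.
....
..OO
....
which matches the target exactly.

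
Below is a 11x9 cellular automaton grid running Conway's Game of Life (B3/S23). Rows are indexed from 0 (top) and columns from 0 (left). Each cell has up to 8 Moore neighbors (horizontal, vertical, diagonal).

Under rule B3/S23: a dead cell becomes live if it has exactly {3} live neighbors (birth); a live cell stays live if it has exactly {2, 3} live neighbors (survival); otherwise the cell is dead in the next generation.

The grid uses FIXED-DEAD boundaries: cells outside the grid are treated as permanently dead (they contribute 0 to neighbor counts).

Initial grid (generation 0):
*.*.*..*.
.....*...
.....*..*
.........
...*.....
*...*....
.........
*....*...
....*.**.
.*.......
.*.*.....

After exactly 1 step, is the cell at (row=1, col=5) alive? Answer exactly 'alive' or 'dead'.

Answer: alive

Derivation:
Simulating step by step:
Generation 0 (given above): 18 live cells
Generation 1: 9 live cells
.........
....***..
.........
.........
.........
.........
.........
.....**..
.....**..
..*......
..*......

Cell (1,5) at generation 1: 1 -> alive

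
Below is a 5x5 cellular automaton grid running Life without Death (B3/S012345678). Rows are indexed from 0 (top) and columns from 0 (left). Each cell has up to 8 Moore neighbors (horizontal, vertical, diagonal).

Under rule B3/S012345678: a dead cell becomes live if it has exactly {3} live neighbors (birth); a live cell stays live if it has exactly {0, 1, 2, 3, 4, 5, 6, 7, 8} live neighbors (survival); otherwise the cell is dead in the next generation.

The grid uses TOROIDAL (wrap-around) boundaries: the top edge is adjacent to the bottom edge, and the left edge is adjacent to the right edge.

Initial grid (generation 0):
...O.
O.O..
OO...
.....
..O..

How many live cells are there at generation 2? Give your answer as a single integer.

Answer: 17

Derivation:
Simulating step by step:
Generation 0 (given above): 6 live cells
Generation 1: 10 live cells
.OOO.
O.O.O
OO...
.O...
..O..
Generation 2: 17 live cells
OOOOO
O.O.O
OOO.O
OOO..
..OO.
Population at generation 2: 17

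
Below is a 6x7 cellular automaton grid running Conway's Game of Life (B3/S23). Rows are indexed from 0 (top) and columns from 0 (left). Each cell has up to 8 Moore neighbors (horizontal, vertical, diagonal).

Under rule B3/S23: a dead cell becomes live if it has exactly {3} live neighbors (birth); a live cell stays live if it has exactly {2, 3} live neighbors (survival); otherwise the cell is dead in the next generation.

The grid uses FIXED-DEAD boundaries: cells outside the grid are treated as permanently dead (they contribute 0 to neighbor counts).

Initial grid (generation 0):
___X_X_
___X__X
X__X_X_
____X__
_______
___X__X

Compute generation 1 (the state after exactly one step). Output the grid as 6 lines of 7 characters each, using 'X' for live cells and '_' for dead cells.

Simulating step by step:
Generation 0 (given above): 10 live cells
Generation 1: 8 live cells
(generation 1 grid is the final answer)

Answer: ____X__
__XX_XX
___X_X_
____X__
_______
_______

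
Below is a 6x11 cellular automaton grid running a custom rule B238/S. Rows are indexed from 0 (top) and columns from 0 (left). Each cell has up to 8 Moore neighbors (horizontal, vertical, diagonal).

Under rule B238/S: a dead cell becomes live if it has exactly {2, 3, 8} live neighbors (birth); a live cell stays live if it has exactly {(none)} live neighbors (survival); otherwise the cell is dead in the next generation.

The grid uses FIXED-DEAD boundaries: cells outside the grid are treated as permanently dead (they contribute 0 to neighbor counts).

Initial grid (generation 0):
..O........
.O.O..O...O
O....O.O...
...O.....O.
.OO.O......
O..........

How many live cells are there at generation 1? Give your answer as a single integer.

Answer: 27

Derivation:
Simulating step by step:
Generation 0 (given above): 14 live cells
Generation 1: 27 live cells
.O.O.......
O.O.OO.O...
.OOOO.O.OOO
OOO.OOO.O..
O..O.......
.OOO.......
Population at generation 1: 27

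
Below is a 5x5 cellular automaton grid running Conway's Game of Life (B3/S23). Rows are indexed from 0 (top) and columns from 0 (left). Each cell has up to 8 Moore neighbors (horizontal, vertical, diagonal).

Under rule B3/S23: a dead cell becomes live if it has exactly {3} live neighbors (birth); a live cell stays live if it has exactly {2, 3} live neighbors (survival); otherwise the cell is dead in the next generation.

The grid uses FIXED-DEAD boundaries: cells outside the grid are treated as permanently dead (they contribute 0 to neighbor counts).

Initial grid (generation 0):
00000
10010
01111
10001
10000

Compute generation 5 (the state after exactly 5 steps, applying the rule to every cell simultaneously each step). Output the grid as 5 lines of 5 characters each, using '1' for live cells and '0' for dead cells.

Answer: 01110
10101
10001
01000
00000

Derivation:
Simulating step by step:
Generation 0 (given above): 9 live cells
Generation 1: 10 live cells
00000
01011
11101
10101
00000
Generation 2: 8 live cells
00000
11011
10001
10100
00000
Generation 3: 8 live cells
00000
11011
10101
01000
00000
Generation 4: 9 live cells
00000
11111
10101
01000
00000
Generation 5: 9 live cells
(generation 5 grid is the final answer)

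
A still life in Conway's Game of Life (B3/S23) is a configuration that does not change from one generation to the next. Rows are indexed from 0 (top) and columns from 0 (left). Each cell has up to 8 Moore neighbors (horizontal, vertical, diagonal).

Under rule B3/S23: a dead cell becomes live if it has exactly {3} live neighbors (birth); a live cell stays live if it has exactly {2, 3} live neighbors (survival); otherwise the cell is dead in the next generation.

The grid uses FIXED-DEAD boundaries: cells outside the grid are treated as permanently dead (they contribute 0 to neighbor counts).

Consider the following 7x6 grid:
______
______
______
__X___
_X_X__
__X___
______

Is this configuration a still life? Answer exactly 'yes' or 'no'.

Answer: yes

Derivation:
Compute generation 1 and compare to generation 0 (given above):
Generation 1:
______
______
______
__X___
_X_X__
__X___
______
The grids are IDENTICAL -> still life.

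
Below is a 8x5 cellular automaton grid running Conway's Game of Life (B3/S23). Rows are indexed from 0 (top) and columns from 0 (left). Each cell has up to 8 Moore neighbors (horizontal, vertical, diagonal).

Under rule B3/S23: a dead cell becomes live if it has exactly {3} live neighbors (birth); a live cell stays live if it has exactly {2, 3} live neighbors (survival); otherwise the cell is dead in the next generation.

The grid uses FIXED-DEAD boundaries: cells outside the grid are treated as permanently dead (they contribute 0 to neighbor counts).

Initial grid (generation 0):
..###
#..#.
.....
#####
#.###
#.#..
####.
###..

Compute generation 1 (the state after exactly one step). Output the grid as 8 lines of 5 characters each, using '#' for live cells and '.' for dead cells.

Answer: ..###
..###
#...#
#...#
#...#
#...#
...#.
#..#.

Derivation:
Simulating step by step:
Generation 0 (given above): 23 live cells
Generation 1: 17 live cells
(generation 1 grid is the final answer)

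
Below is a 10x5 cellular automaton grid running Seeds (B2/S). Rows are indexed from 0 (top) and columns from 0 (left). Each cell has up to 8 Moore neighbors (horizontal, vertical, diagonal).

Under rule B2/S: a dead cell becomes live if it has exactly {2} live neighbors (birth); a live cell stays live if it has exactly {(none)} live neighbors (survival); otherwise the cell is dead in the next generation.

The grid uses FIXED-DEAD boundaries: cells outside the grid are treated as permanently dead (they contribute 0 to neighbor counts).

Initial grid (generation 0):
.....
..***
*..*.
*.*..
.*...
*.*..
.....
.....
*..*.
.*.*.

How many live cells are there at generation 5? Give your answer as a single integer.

Simulating step by step:
Generation 0 (given above): 14 live cells
Generation 1: 10 live cells
..*.*
.*...
.....
...*.
...*.
.....
.*...
.....
.*..*
*...*
Generation 2: 17 live cells
.*.*.
..**.
..*..
..*.*
..*.*
..*..
.....
***..
*..*.
.*.*.
Generation 3: 10 live cells
....*
....*
....*
.....
.....
.*...
*..*.
...*.
....*
*...*
Generation 4: 8 live cells
...*.
.....
...*.
.....
.....
*.*..
.*..*
..*..
.....
...*.
Generation 5: 10 live cells
.....
..***
.....
.....
.*...
...*.
*....
.*.*.
..**.
.....
Population at generation 5: 10

Answer: 10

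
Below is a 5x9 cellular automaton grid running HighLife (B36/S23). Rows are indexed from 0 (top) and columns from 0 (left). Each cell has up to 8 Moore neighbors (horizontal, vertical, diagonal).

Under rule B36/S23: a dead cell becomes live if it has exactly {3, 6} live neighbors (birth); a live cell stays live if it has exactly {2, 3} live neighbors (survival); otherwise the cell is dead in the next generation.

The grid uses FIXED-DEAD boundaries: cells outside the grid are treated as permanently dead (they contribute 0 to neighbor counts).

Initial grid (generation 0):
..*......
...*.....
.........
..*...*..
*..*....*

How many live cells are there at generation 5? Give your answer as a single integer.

Simulating step by step:
Generation 0 (given above): 7 live cells
Generation 1: 0 live cells
.........
.........
.........
.........
.........
Generation 2: 0 live cells
.........
.........
.........
.........
.........
Generation 3: 0 live cells
.........
.........
.........
.........
.........
Generation 4: 0 live cells
.........
.........
.........
.........
.........
Generation 5: 0 live cells
.........
.........
.........
.........
.........
Population at generation 5: 0

Answer: 0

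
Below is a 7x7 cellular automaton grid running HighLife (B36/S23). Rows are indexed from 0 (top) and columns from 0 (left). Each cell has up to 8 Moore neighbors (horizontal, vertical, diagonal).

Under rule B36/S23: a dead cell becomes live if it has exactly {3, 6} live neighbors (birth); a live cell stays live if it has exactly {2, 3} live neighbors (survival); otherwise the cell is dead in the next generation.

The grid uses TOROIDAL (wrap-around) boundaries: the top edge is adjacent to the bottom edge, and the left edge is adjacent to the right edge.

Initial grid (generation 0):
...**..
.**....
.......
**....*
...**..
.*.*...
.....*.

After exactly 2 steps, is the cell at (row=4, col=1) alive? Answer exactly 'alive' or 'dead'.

Simulating step by step:
Generation 0 (given above): 12 live cells
Generation 1: 14 live cells
..***..
..**...
..*....
*......
.*.**..
..**...
..**...
Generation 2: 15 live cells
.*..*..
.*..*..
.***...
.***...
.*.**..
.*.....
.*.....

Cell (4,1) at generation 2: 1 -> alive

Answer: alive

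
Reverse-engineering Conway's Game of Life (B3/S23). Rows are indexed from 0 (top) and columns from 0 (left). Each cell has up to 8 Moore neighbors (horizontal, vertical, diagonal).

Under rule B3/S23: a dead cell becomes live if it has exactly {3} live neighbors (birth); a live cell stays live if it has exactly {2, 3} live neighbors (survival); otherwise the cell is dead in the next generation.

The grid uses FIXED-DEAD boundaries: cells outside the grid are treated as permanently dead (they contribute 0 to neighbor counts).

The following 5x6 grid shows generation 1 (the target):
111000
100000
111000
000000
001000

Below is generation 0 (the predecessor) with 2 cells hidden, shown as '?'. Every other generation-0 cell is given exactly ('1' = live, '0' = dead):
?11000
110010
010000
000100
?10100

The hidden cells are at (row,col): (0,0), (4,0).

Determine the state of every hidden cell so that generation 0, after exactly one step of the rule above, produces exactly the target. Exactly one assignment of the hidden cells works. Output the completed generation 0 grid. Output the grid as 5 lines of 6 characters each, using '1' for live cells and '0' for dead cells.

Answer: 011000
110010
010000
000100
010100

Derivation:
Hidden generation-0 cells (in order): (0,0), (4,0).
A hidden cell only influences target cells in its own 3x3 neighborhood. Try each of the 2^2 = 4 assignments, step the completed generation 0 forward once under B3/S23, and compare with the target:
  (0,0)=0 (4,0)=0 -> step reproduces the target at every cell -> ACCEPT
  (0,0)=0 (4,0)=1 -> step gives (3,0)='1' but target has '0' -> reject
  (0,0)=1 (4,0)=0 -> step gives (0,1)='0' but target has '1' -> reject
  (0,0)=1 (4,0)=1 -> step gives (0,1)='0' but target has '1' -> reject
Unique solution: (0,0)=dead, (4,0)=dead.
Check: live-neighbor counts of every cell in the completed generation 0:
332211
344201
323221
224120
103120
Applying B3/S23 to generation 0 with these counts gives:
111000
100000
111000
000000
001000
which matches the target exactly.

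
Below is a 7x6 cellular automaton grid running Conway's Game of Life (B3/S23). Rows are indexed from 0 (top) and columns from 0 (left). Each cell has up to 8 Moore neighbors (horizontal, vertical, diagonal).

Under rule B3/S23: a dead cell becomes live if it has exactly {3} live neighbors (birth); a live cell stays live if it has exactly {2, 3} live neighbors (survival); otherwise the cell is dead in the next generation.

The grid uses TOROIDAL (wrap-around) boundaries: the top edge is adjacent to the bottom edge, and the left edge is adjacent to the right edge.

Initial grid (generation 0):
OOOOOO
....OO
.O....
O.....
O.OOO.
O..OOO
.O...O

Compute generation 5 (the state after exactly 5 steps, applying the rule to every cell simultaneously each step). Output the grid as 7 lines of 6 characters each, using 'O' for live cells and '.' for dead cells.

Simulating step by step:
Generation 0 (given above): 20 live cells
Generation 1: 11 live cells
.OOO..
......
O....O
O.OO.O
O.O...
......
......
Generation 2: 16 live cells
..O...
OOO...
OO..OO
..OOO.
O.OO.O
......
..O...
Generation 3: 11 live cells
..OO..
..OO..
....O.
......
.OO..O
.OOO..
......
Generation 4: 12 live cells
..OO..
..O.O.
...O..
......
OO.O..
OO.O..
.O....
Generation 5: 12 live cells
(generation 5 grid is the final answer)

Answer: .OOO..
..O.O.
...O..
..O...
OO....
......
OO.O..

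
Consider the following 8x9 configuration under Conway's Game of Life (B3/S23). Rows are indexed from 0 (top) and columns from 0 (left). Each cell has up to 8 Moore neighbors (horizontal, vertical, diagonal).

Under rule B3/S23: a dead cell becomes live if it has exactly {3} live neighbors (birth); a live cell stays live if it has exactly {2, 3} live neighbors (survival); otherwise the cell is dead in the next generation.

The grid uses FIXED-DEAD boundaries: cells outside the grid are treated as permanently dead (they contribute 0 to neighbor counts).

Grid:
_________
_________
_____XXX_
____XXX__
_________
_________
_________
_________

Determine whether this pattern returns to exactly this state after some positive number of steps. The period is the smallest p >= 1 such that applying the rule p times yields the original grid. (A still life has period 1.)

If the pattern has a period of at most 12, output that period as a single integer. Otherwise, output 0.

Simulating and comparing each generation to the original:
Gen 0 (original, given above): 6 live cells
Gen 1: 6 live cells, differs from original
Gen 2: 6 live cells, MATCHES original -> period = 2

Answer: 2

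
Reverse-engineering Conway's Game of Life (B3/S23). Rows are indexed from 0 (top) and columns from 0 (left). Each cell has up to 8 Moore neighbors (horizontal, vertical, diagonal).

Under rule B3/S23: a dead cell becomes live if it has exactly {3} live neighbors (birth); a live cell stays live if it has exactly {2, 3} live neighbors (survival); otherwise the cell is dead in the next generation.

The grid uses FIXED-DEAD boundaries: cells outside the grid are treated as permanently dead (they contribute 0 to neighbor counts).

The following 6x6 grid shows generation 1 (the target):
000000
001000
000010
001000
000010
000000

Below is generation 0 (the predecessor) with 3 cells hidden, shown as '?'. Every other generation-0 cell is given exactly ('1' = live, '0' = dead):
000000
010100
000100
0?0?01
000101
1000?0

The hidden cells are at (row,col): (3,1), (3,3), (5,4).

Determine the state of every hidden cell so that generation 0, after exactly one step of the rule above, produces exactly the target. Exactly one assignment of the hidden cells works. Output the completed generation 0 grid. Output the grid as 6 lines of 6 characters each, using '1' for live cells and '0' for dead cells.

Hidden generation-0 cells (in order): (3,1), (3,3), (5,4).
A hidden cell only influences target cells in its own 3x3 neighborhood. Try each of the 2^3 = 8 assignments, step the completed generation 0 forward once under B3/S23, and compare with the target:
  (3,1)=0 (3,3)=0 (5,4)=0 -> step gives (2,2)='1' but target has '0' -> reject
  (3,1)=0 (3,3)=0 (5,4)=1 -> step gives (2,2)='1' but target has '0' -> reject
  (3,1)=0 (3,3)=1 (5,4)=0 -> step gives (2,3)='1' but target has '0' -> reject
  (3,1)=0 (3,3)=1 (5,4)=1 -> step gives (2,3)='1' but target has '0' -> reject
  (3,1)=1 (3,3)=0 (5,4)=0 -> step reproduces the target at every cell -> ACCEPT
  (3,1)=1 (3,3)=0 (5,4)=1 -> step gives (4,4)='0' but target has '1' -> reject
  (3,1)=1 (3,3)=1 (5,4)=0 -> step gives (2,3)='1' but target has '0' -> reject
  (3,1)=1 (3,3)=1 (5,4)=1 -> step gives (2,3)='1' but target has '0' -> reject
Unique solution: (3,1)=live, (3,3)=dead, (5,4)=dead.
Check: live-neighbor counts of every cell in the completed generation 0:
112110
103120
224131
103241
222031
011121
Applying B3/S23 to generation 0 with these counts gives:
000000
001000
000010
001000
000010
000000
which matches the target exactly.

Answer: 000000
010100
000100
010001
000101
100000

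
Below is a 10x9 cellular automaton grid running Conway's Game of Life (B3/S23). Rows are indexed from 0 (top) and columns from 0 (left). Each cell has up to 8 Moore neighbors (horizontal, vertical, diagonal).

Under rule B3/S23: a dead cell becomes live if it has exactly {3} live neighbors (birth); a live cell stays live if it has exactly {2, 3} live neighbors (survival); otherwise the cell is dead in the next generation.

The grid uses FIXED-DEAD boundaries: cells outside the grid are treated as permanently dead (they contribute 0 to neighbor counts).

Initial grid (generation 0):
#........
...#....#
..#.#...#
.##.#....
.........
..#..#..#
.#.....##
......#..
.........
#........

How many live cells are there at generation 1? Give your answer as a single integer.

Answer: 15

Derivation:
Simulating step by step:
Generation 0 (given above): 17 live cells
Generation 1: 15 live cells
.........
...#.....
.##.#....
.##......
.###.....
.......##
......###
.......#.
.........
.........
Population at generation 1: 15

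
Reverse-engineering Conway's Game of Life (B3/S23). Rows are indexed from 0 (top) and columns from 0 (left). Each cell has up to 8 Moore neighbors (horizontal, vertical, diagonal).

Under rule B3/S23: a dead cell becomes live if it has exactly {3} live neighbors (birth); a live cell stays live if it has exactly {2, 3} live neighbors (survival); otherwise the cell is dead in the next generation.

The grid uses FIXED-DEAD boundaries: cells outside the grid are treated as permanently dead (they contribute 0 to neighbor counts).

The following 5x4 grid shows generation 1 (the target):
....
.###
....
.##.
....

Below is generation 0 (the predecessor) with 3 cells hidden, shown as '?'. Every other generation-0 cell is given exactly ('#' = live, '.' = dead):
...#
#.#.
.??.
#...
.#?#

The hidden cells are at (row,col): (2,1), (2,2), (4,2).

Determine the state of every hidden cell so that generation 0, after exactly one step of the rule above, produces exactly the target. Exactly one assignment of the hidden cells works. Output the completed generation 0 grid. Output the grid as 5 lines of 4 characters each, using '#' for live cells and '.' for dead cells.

Hidden generation-0 cells (in order): (2,1), (2,2), (4,2).
A hidden cell only influences target cells in its own 3x3 neighborhood. Try each of the 2^3 = 8 assignments, step the completed generation 0 forward once under B3/S23, and compare with the target:
  (2,1)=. (2,2)=. (4,2)=. -> step gives (1,1)='.' but target has '#' -> reject
  (2,1)=. (2,2)=. (4,2)=# -> step gives (1,1)='.' but target has '#' -> reject
  (2,1)=. (2,2)=# (4,2)=. -> step reproduces the target at every cell -> ACCEPT
  (2,1)=. (2,2)=# (4,2)=# -> step gives (3,1)='.' but target has '#' -> reject
  (2,1)=# (2,2)=. (4,2)=. -> step gives (1,3)='.' but target has '#' -> reject
  (2,1)=# (2,2)=. (4,2)=# -> step gives (1,3)='.' but target has '#' -> reject
  (2,1)=# (2,2)=# (4,2)=. -> step gives (1,1)='.' but target has '#' -> reject
  (2,1)=# (2,2)=# (4,2)=# -> step gives (1,1)='.' but target has '#' -> reject
Unique solution: (2,1)=dead, (2,2)=live, (4,2)=dead.
Check: live-neighbor counts of every cell in the completed generation 0:
1221
0323
2412
1332
2120
Applying B3/S23 to generation 0 with these counts gives:
....
.###
....
.##.
....
which matches the target exactly.

Answer: ...#
#.#.
..#.
#...
.#.#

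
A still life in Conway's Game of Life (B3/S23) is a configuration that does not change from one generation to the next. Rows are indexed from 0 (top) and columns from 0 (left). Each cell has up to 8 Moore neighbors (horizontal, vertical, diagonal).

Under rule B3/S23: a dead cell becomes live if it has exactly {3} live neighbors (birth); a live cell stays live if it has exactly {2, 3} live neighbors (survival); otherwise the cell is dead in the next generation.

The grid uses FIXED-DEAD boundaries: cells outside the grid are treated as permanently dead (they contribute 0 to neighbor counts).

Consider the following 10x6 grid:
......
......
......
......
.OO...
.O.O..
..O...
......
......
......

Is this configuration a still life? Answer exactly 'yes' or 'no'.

Compute generation 1 and compare to generation 0 (given above):
Generation 1:
......
......
......
......
.OO...
.O.O..
..O...
......
......
......
The grids are IDENTICAL -> still life.

Answer: yes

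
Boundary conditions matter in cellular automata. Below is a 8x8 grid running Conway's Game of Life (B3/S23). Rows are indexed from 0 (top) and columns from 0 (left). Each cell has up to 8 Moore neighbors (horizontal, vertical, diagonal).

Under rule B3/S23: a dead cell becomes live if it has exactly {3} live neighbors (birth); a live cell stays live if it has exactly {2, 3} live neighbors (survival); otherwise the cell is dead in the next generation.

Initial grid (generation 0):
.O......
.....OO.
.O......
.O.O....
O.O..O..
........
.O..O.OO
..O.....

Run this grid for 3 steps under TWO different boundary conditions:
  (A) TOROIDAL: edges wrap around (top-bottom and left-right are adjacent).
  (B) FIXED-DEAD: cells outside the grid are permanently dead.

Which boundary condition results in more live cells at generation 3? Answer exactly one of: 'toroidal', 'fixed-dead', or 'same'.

Under TOROIDAL boundary, generation 3:
........
........
........
.O......
..O...O.
O.OO.OO.
..O...O.
.OO.....
Population = 12

Under FIXED-DEAD boundary, generation 3:
........
........
........
.O......
..O.....
.OO.....
........
........
Population = 4

Comparison: toroidal=12, fixed-dead=4 -> toroidal

Answer: toroidal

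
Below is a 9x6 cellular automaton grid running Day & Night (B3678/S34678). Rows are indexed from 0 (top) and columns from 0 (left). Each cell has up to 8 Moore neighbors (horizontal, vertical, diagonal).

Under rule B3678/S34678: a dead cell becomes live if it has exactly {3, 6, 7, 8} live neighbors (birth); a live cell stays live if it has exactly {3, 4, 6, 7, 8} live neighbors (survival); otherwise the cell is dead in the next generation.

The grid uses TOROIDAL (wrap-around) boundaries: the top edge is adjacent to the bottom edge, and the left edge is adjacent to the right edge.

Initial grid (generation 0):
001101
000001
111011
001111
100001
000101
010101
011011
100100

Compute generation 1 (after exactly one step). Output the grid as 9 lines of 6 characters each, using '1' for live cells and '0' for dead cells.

Answer: 100000
000001
111000
101101
101011
001001
000111
011011
100100

Derivation:
Simulating step by step:
Generation 0 (given above): 26 live cells
Generation 1: 24 live cells
(generation 1 grid is the final answer)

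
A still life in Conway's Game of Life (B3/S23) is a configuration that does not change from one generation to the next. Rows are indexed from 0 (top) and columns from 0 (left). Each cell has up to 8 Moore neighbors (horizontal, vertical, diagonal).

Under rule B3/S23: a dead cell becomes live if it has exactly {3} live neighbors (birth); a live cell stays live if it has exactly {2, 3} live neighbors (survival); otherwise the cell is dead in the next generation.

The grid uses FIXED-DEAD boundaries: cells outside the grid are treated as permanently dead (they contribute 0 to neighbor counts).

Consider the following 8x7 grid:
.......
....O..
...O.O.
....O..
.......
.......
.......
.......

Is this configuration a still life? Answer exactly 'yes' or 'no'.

Answer: yes

Derivation:
Compute generation 1 and compare to generation 0 (given above):
Generation 1:
.......
....O..
...O.O.
....O..
.......
.......
.......
.......
The grids are IDENTICAL -> still life.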